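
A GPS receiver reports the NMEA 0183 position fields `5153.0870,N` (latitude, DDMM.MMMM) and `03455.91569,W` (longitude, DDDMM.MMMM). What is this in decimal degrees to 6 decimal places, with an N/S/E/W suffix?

Latitude: split at 2 digits → 51° and 53.087′; 51 + 53.087/60 = 51.8847833
Longitude: degrees = first 3 digits = 34, minutes = 55.91569; 34 + 55.91569/60 = 34.9319282

51.884783° N, 34.931928° W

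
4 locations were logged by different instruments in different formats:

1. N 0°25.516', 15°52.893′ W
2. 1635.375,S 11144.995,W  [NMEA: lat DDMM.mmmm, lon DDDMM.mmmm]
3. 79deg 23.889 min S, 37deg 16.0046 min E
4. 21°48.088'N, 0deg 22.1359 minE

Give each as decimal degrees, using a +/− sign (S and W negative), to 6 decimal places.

1. 0.425267, -15.881550
2. -16.589583, -111.749917
3. -79.398150, 37.266743
4. 21.801467, 0.368932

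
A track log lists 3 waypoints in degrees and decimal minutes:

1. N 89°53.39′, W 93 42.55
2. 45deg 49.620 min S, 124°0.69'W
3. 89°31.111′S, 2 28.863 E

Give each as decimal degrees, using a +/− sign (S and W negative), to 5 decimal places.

Point 1:
  Lat: 89 + 53.39/60 = 89.889833
  N → positive
  Longitude: 93 + 42.55/60 = 93.709167
  W → negative
Point 2:
  φ: 49.62′ = 0.827000°; total 45.827000
  S ⇒ negate
  λ: 124 + 0.69/60 = 124.011500
  hemisphere W, so the sign is −
Point 3:
  Latitude: 31.111′ = 0.518517°; total 89.518517
  S ⇒ negate
  Lon: 28.863′ = 0.481050°; total 2.481050
  E → positive

1. 89.88983, -93.70917
2. -45.82700, -124.01150
3. -89.51852, 2.48105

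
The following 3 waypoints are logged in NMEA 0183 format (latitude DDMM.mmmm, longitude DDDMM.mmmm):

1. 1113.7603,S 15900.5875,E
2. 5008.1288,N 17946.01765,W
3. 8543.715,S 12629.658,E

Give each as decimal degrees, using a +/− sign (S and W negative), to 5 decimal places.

Point 1:
  φ: degrees = first 2 digits = 11, minutes = 13.7603; 11 + 13.7603/60 = 11.229338
  S → negative
  Longitude: degrees = first 3 digits = 159, minutes = 0.5875; 159 + 0.5875/60 = 159.009792
  E → positive
Point 2:
  Lat: split at 2 digits → 50° and 8.1288′; 50 + 8.1288/60 = 50.135480
  N ⇒ keep positive
  Longitude: degrees = first 3 digits = 179, minutes = 46.01765; 179 + 46.01765/60 = 179.766961
  hemisphere W, so the sign is −
Point 3:
  φ: split at 2 digits → 85° and 43.715′; 85 + 43.715/60 = 85.728583
  hemisphere S, so the sign is −
  Lon: split at 3 digits → 126° and 29.658′; 126 + 29.658/60 = 126.494300
  E ⇒ keep positive

1. -11.22934, 159.00979
2. 50.13548, -179.76696
3. -85.72858, 126.49430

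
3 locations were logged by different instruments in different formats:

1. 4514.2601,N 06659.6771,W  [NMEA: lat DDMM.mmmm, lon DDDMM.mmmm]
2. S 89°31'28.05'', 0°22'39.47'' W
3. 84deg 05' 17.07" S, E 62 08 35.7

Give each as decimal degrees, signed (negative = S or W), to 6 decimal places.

1. 45.237668, -66.994618
2. -89.524458, -0.377631
3. -84.088075, 62.143250

Point 1:
  Latitude: degrees = first 2 digits = 45, minutes = 14.2601; 45 + 14.2601/60 = 45.2376683
  N ⇒ keep positive
  Lon: degrees = first 3 digits = 66, minutes = 59.6771; 66 + 59.6771/60 = 66.9946183
  W → negative
Point 2:
  Latitude: 89° + 31/60 + 28.05/3600 = 89 + 0.516667 + 0.007792 = 89.5244583
  S ⇒ negate
  λ: 0 + 22/60 + 39.47/3600 = 0.3776306
  W ⇒ negate
Point 3:
  Lat: 84° + 5/60 + 17.07/3600 = 84 + 0.083333 + 0.004742 = 84.0880750
  S ⇒ negate
  Longitude: 62° + 8/60 + 35.7/3600 = 62 + 0.133333 + 0.009917 = 62.1432500
  E ⇒ keep positive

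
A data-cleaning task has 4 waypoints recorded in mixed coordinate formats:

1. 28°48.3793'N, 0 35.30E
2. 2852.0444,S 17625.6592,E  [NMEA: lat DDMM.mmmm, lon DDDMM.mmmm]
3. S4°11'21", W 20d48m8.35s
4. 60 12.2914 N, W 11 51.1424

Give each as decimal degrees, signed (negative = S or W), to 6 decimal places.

Point 1:
  Latitude: 28 + 48.3793/60 = 28.8063217
  N → positive
  λ: 35.3′ = 0.588333°; total 0.5883333
  E → positive
Point 2:
  Latitude: degrees = first 2 digits = 28, minutes = 52.0444; 28 + 52.0444/60 = 28.8674067
  S ⇒ negate
  Lon: degrees = first 3 digits = 176, minutes = 25.6592; 176 + 25.6592/60 = 176.4276533
  E → positive
Point 3:
  Lat: 4° + 11/60 + 21/3600 = 4 + 0.183333 + 0.005833 = 4.1891667
  hemisphere S, so the sign is −
  Longitude: 20° + 48/60 + 8.35/3600 = 20 + 0.800000 + 0.002319 = 20.8023194
  hemisphere W, so the sign is −
Point 4:
  φ: 12.2914′ = 0.204857°; total 60.2048567
  N → positive
  λ: 51.1424′ = 0.852373°; total 11.8523733
  W ⇒ negate

1. 28.806322, 0.588333
2. -28.867407, 176.427653
3. -4.189167, -20.802319
4. 60.204857, -11.852373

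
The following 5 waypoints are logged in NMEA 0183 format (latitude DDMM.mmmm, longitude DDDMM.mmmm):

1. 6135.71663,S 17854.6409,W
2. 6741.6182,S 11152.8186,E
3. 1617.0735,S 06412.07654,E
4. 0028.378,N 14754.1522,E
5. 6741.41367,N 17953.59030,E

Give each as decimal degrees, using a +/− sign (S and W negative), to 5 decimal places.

Point 1:
  φ: degrees = first 2 digits = 61, minutes = 35.71663; 61 + 35.71663/60 = 61.595277
  hemisphere S, so the sign is −
  Longitude: degrees = first 3 digits = 178, minutes = 54.6409; 178 + 54.6409/60 = 178.910682
  W → negative
Point 2:
  φ: split at 2 digits → 67° and 41.6182′; 67 + 41.6182/60 = 67.693637
  S ⇒ negate
  Longitude: degrees = first 3 digits = 111, minutes = 52.8186; 111 + 52.8186/60 = 111.880310
  E ⇒ keep positive
Point 3:
  φ: degrees = first 2 digits = 16, minutes = 17.0735; 16 + 17.0735/60 = 16.284558
  hemisphere S, so the sign is −
  Longitude: degrees = first 3 digits = 64, minutes = 12.07654; 64 + 12.07654/60 = 64.201276
  E ⇒ keep positive
Point 4:
  Latitude: split at 2 digits → 00° and 28.378′; 0 + 28.378/60 = 0.472967
  N → positive
  Lon: degrees = first 3 digits = 147, minutes = 54.1522; 147 + 54.1522/60 = 147.902537
  E → positive
Point 5:
  Lat: degrees = first 2 digits = 67, minutes = 41.41367; 67 + 41.41367/60 = 67.690228
  N ⇒ keep positive
  Longitude: split at 3 digits → 179° and 53.5903′; 179 + 53.5903/60 = 179.893172
  E → positive

1. -61.59528, -178.91068
2. -67.69364, 111.88031
3. -16.28456, 64.20128
4. 0.47297, 147.90254
5. 67.69023, 179.89317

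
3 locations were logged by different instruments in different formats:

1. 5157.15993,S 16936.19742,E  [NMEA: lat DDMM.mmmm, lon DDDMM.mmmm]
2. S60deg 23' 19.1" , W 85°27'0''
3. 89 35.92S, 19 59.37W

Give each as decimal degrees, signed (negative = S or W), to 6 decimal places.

1. -51.952666, 169.603290
2. -60.388639, -85.450000
3. -89.598667, -19.989500

Point 1:
  Lat: split at 2 digits → 51° and 57.15993′; 51 + 57.15993/60 = 51.9526655
  S → negative
  Lon: degrees = first 3 digits = 169, minutes = 36.19742; 169 + 36.19742/60 = 169.6032903
  E → positive
Point 2:
  Latitude: 23′ + 19.1″ = 23.31833′; 60 + 23.31833/60 = 60.3886389
  S ⇒ negate
  λ: 85 + 27/60 + 0/3600 = 85.4500000
  W → negative
Point 3:
  Lat: 35.92′ = 0.598667°; total 89.5986667
  S ⇒ negate
  Longitude: 59.37′ = 0.989500°; total 19.9895000
  W ⇒ negate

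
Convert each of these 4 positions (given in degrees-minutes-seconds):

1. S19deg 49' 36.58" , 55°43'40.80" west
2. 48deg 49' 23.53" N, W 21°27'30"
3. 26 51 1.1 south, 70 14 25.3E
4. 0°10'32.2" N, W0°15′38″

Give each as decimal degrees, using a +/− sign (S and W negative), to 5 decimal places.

1. -19.82683, -55.72800
2. 48.82320, -21.45833
3. -26.85031, 70.24036
4. 0.17561, -0.26056

Point 1:
  Latitude: 49′ + 36.58″ = 49.60967′; 19 + 49.60967/60 = 19.826828
  hemisphere S, so the sign is −
  Longitude: 55° + 43/60 + 40.8/3600 = 55 + 0.716667 + 0.011333 = 55.728000
  hemisphere W, so the sign is −
Point 2:
  Latitude: 48 + 49/60 + 23.53/3600 = 48.823203
  N ⇒ keep positive
  Lon: 21° + 27/60 + 30/3600 = 21 + 0.450000 + 0.008333 = 21.458333
  W → negative
Point 3:
  Lat: 26° + 51/60 + 1.1/3600 = 26 + 0.850000 + 0.000306 = 26.850306
  S → negative
  λ: 70 + 14/60 + 25.3/3600 = 70.240361
  E ⇒ keep positive
Point 4:
  φ: 0° + 10/60 + 32.2/3600 = 0 + 0.166667 + 0.008944 = 0.175611
  N → positive
  λ: 0° + 15/60 + 38/3600 = 0 + 0.250000 + 0.010556 = 0.260556
  W ⇒ negate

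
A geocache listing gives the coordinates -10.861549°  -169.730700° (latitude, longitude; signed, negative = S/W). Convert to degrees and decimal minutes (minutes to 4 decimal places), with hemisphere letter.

Latitude is negative → S; |value| = 10.861549
Latitude: minutes = (10.861549 − 10) × 60 = 51.692940
Longitude is negative → W; |value| = 169.730700
λ: 169° + 0.730700 × 60 = 169° 43.842000′

10° 51.6929′ S, 169° 43.8420′ W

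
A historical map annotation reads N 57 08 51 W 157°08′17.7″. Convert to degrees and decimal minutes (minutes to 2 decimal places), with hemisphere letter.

57° 8.85′ N, 157° 8.30′ W

φ: seconds/60 = 0.85000; minutes = 8 + 0.85000 = 8.8500
Longitude: seconds/60 = 0.29500; minutes = 8 + 0.29500 = 8.2950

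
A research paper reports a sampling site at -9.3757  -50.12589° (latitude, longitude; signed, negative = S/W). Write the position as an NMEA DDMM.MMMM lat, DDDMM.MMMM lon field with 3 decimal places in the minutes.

Latitude is negative → S; |value| = 9.375700
φ: fractional part 0.375700 → 22.54200 minutes
Longitude is negative → W; |value| = 50.125890
Lon: 50° + 0.125890 × 60 = 50° 7.55340′

0922.542,S / 05007.553,W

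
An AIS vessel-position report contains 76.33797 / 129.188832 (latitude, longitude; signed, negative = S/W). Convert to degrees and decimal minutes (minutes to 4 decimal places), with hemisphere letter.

Lat: 76° + 0.337970 × 60 = 76° 20.278200′
Lon: minutes = (129.188832 − 129) × 60 = 11.329920

76° 20.2782′ N, 129° 11.3299′ E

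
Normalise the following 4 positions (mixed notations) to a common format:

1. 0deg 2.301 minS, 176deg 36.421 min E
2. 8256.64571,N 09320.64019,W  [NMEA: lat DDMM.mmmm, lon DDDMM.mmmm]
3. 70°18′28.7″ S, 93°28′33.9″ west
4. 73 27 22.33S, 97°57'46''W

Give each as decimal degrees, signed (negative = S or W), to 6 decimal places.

Point 1:
  φ: 0 + 2.301/60 = 0.0383500
  S ⇒ negate
  Longitude: 36.421′ = 0.607017°; total 176.6070167
  E ⇒ keep positive
Point 2:
  Latitude: degrees = first 2 digits = 82, minutes = 56.64571; 82 + 56.64571/60 = 82.9440952
  N → positive
  λ: split at 3 digits → 093° and 20.64019′; 93 + 20.64019/60 = 93.3440032
  hemisphere W, so the sign is −
Point 3:
  Latitude: 70° + 18/60 + 28.7/3600 = 70 + 0.300000 + 0.007972 = 70.3079722
  S → negative
  Longitude: 93 + 28/60 + 33.9/3600 = 93.4760833
  W → negative
Point 4:
  φ: 73 + 27/60 + 22.33/3600 = 73.4562028
  S ⇒ negate
  λ: 57′ + 46″ = 57.76667′; 97 + 57.76667/60 = 97.9627778
  W → negative

1. -0.038350, 176.607017
2. 82.944095, -93.344003
3. -70.307972, -93.476083
4. -73.456203, -97.962778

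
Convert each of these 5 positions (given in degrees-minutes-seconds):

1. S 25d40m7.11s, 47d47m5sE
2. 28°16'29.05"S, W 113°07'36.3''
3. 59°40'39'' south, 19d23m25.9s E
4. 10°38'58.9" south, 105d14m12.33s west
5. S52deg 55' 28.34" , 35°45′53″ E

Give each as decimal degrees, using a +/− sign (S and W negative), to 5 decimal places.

Point 1:
  Latitude: 25 + 40/60 + 7.11/3600 = 25.668642
  hemisphere S, so the sign is −
  Longitude: 47 + 47/60 + 5/3600 = 47.784722
  E ⇒ keep positive
Point 2:
  φ: 28 + 16/60 + 29.05/3600 = 28.274736
  hemisphere S, so the sign is −
  Longitude: 113 + 7/60 + 36.3/3600 = 113.126750
  hemisphere W, so the sign is −
Point 3:
  φ: 40′ + 39″ = 40.65000′; 59 + 40.65000/60 = 59.677500
  hemisphere S, so the sign is −
  Lon: 19° + 23/60 + 25.9/3600 = 19 + 0.383333 + 0.007194 = 19.390528
  E → positive
Point 4:
  φ: 10 + 38/60 + 58.9/3600 = 10.649694
  S ⇒ negate
  Longitude: 105° + 14/60 + 12.33/3600 = 105 + 0.233333 + 0.003425 = 105.236758
  hemisphere W, so the sign is −
Point 5:
  Lat: 52 + 55/60 + 28.34/3600 = 52.924539
  S → negative
  λ: 35° + 45/60 + 53/3600 = 35 + 0.750000 + 0.014722 = 35.764722
  E → positive

1. -25.66864, 47.78472
2. -28.27474, -113.12675
3. -59.67750, 19.39053
4. -10.64969, -105.23676
5. -52.92454, 35.76472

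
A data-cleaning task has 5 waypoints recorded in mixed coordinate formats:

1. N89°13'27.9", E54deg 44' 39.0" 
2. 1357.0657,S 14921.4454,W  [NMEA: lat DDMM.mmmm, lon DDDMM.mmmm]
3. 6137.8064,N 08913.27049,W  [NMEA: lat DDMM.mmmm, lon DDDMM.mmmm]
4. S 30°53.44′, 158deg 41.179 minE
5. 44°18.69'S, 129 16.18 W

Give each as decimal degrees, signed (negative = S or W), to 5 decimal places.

1. 89.22442, 54.74417
2. -13.95110, -149.35742
3. 61.63011, -89.22117
4. -30.89067, 158.68632
5. -44.31150, -129.26967

Point 1:
  Latitude: 89 + 13/60 + 27.9/3600 = 89.224417
  N ⇒ keep positive
  λ: 54° + 44/60 + 39/3600 = 54 + 0.733333 + 0.010833 = 54.744167
  E ⇒ keep positive
Point 2:
  Lat: degrees = first 2 digits = 13, minutes = 57.0657; 13 + 57.0657/60 = 13.951095
  S ⇒ negate
  Longitude: degrees = first 3 digits = 149, minutes = 21.4454; 149 + 21.4454/60 = 149.357423
  W ⇒ negate
Point 3:
  φ: degrees = first 2 digits = 61, minutes = 37.8064; 61 + 37.8064/60 = 61.630107
  N ⇒ keep positive
  λ: degrees = first 3 digits = 89, minutes = 13.27049; 89 + 13.27049/60 = 89.221175
  W → negative
Point 4:
  Lat: 53.44′ = 0.890667°; total 30.890667
  hemisphere S, so the sign is −
  λ: 41.179′ = 0.686317°; total 158.686317
  E → positive
Point 5:
  Lat: 18.69′ = 0.311500°; total 44.311500
  S → negative
  λ: 16.18′ = 0.269667°; total 129.269667
  W ⇒ negate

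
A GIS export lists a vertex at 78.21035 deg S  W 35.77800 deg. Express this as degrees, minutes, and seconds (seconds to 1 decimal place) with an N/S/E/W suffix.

Latitude: 0.210350 × 60 = 12.62100′ → 12′, remainder × 60 = 37.260″
Lon: 0.778000 × 60 = 46.68000′ → 46′, remainder × 60 = 40.800″

78°12′37.3″ S, 35°46′40.8″ W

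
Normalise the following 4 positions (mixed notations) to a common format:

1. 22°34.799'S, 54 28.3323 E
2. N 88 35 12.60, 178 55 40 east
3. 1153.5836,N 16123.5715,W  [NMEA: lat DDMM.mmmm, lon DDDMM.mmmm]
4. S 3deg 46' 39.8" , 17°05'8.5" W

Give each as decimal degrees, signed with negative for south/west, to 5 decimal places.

Point 1:
  φ: 34.799′ = 0.579983°; total 22.579983
  S ⇒ negate
  Longitude: 28.3323′ = 0.472205°; total 54.472205
  E → positive
Point 2:
  Lat: 35′ + 12.6″ = 35.21000′; 88 + 35.21000/60 = 88.586833
  N ⇒ keep positive
  Lon: 178° + 55/60 + 40/3600 = 178 + 0.916667 + 0.011111 = 178.927778
  E ⇒ keep positive
Point 3:
  Lat: split at 2 digits → 11° and 53.5836′; 11 + 53.5836/60 = 11.893060
  N → positive
  λ: degrees = first 3 digits = 161, minutes = 23.5715; 161 + 23.5715/60 = 161.392858
  W ⇒ negate
Point 4:
  Lat: 46′ + 39.8″ = 46.66333′; 3 + 46.66333/60 = 3.777722
  hemisphere S, so the sign is −
  Lon: 5′ + 8.5″ = 5.14167′; 17 + 5.14167/60 = 17.085694
  W ⇒ negate

1. -22.57998, 54.47221
2. 88.58683, 178.92778
3. 11.89306, -161.39286
4. -3.77772, -17.08569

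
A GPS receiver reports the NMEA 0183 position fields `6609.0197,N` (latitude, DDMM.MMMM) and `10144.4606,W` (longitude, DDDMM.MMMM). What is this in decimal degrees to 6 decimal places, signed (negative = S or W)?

66.150328, -101.741010

Lat: degrees = first 2 digits = 66, minutes = 9.0197; 66 + 9.0197/60 = 66.1503283
N ⇒ keep positive
Lon: degrees = first 3 digits = 101, minutes = 44.4606; 101 + 44.4606/60 = 101.7410100
W → negative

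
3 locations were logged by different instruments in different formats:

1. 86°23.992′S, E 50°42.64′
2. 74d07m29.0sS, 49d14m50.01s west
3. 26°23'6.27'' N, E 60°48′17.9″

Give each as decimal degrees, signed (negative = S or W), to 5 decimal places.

1. -86.39987, 50.71067
2. -74.12472, -49.24723
3. 26.38508, 60.80497

Point 1:
  Latitude: 23.992′ = 0.399867°; total 86.399867
  S ⇒ negate
  λ: 42.64′ = 0.710667°; total 50.710667
  E → positive
Point 2:
  φ: 74 + 7/60 + 29/3600 = 74.124722
  hemisphere S, so the sign is −
  Lon: 49° + 14/60 + 50.01/3600 = 49 + 0.233333 + 0.013892 = 49.247225
  W → negative
Point 3:
  Lat: 23′ + 6.27″ = 23.10450′; 26 + 23.10450/60 = 26.385075
  N ⇒ keep positive
  Lon: 60° + 48/60 + 17.9/3600 = 60 + 0.800000 + 0.004972 = 60.804972
  E → positive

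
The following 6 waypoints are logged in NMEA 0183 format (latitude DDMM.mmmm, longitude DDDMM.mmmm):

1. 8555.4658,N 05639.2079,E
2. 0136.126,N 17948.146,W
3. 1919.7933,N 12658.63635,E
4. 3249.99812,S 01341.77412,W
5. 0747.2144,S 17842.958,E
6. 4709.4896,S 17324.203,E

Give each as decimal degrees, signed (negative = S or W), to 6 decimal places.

1. 85.924430, 56.653465
2. 1.602100, -179.802433
3. 19.329888, 126.977273
4. -32.833302, -13.696235
5. -7.786907, 178.715967
6. -47.158160, 173.403383

Point 1:
  Lat: split at 2 digits → 85° and 55.4658′; 85 + 55.4658/60 = 85.9244300
  N ⇒ keep positive
  Lon: degrees = first 3 digits = 56, minutes = 39.2079; 56 + 39.2079/60 = 56.6534650
  E ⇒ keep positive
Point 2:
  φ: degrees = first 2 digits = 1, minutes = 36.126; 1 + 36.126/60 = 1.6021000
  N ⇒ keep positive
  Longitude: split at 3 digits → 179° and 48.146′; 179 + 48.146/60 = 179.8024333
  hemisphere W, so the sign is −
Point 3:
  Lat: split at 2 digits → 19° and 19.7933′; 19 + 19.7933/60 = 19.3298883
  N → positive
  Lon: split at 3 digits → 126° and 58.63635′; 126 + 58.63635/60 = 126.9772725
  E → positive
Point 4:
  φ: split at 2 digits → 32° and 49.99812′; 32 + 49.99812/60 = 32.8333020
  S ⇒ negate
  Longitude: split at 3 digits → 013° and 41.77412′; 13 + 41.77412/60 = 13.6962353
  W → negative
Point 5:
  Latitude: split at 2 digits → 07° and 47.2144′; 7 + 47.2144/60 = 7.7869067
  hemisphere S, so the sign is −
  Lon: split at 3 digits → 178° and 42.958′; 178 + 42.958/60 = 178.7159667
  E → positive
Point 6:
  Lat: split at 2 digits → 47° and 9.4896′; 47 + 9.4896/60 = 47.1581600
  S ⇒ negate
  Lon: split at 3 digits → 173° and 24.203′; 173 + 24.203/60 = 173.4033833
  E ⇒ keep positive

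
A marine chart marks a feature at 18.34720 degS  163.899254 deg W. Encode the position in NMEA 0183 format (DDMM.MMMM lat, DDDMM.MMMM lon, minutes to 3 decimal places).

1820.832,S / 16353.955,W

φ: fractional part 0.347200 → 20.83200 minutes
λ: minutes = (163.899254 − 163) × 60 = 53.95524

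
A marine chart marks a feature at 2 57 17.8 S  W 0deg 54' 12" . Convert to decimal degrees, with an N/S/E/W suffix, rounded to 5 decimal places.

φ: 2° + 57/60 + 17.8/3600 = 2 + 0.950000 + 0.004944 = 2.954944
λ: 54′ + 12″ = 54.20000′; 0 + 54.20000/60 = 0.903333

2.95494° S, 0.90333° W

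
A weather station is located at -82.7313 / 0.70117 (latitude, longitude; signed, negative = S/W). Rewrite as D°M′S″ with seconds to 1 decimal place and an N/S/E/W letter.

82°43′52.7″ S, 0°42′4.2″ E

Latitude is negative → S; |value| = 82.731300
φ: 0.731300 × 60 = 43.87800′ → 43′, remainder × 60 = 52.680″
λ: 0.701170 × 60 = 42.07020′ → 42′, remainder × 60 = 4.212″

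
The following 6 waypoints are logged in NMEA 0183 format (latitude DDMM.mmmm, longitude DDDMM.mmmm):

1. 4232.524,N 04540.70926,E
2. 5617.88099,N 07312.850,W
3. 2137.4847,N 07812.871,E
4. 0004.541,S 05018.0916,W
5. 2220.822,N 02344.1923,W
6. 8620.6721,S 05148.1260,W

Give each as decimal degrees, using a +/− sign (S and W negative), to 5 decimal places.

Point 1:
  Latitude: degrees = first 2 digits = 42, minutes = 32.524; 42 + 32.524/60 = 42.542067
  N ⇒ keep positive
  Lon: split at 3 digits → 045° and 40.70926′; 45 + 40.70926/60 = 45.678488
  E ⇒ keep positive
Point 2:
  φ: split at 2 digits → 56° and 17.88099′; 56 + 17.88099/60 = 56.298017
  N ⇒ keep positive
  Longitude: split at 3 digits → 073° and 12.85′; 73 + 12.85/60 = 73.214167
  hemisphere W, so the sign is −
Point 3:
  φ: degrees = first 2 digits = 21, minutes = 37.4847; 21 + 37.4847/60 = 21.624745
  N ⇒ keep positive
  Lon: split at 3 digits → 078° and 12.871′; 78 + 12.871/60 = 78.214517
  E → positive
Point 4:
  φ: degrees = first 2 digits = 0, minutes = 4.541; 0 + 4.541/60 = 0.075683
  S ⇒ negate
  λ: degrees = first 3 digits = 50, minutes = 18.0916; 50 + 18.0916/60 = 50.301527
  hemisphere W, so the sign is −
Point 5:
  Lat: split at 2 digits → 22° and 20.822′; 22 + 20.822/60 = 22.347033
  N → positive
  λ: split at 3 digits → 023° and 44.1923′; 23 + 44.1923/60 = 23.736538
  W → negative
Point 6:
  φ: degrees = first 2 digits = 86, minutes = 20.6721; 86 + 20.6721/60 = 86.344535
  S ⇒ negate
  Longitude: split at 3 digits → 051° and 48.126′; 51 + 48.126/60 = 51.802100
  W ⇒ negate

1. 42.54207, 45.67849
2. 56.29802, -73.21417
3. 21.62475, 78.21452
4. -0.07568, -50.30153
5. 22.34703, -23.73654
6. -86.34454, -51.80210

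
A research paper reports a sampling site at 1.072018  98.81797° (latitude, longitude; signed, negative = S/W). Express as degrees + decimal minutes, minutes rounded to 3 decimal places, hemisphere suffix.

φ: 1° + 0.072018 × 60 = 1° 4.32108′
Lon: fractional part 0.817970 → 49.07820 minutes

1° 4.321′ N, 98° 49.078′ E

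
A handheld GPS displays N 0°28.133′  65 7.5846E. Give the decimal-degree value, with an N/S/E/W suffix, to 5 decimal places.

φ: 0 + 28.133/60 = 0.468883
λ: 7.5846′ = 0.126410°; total 65.126410

0.46888° N, 65.12641° E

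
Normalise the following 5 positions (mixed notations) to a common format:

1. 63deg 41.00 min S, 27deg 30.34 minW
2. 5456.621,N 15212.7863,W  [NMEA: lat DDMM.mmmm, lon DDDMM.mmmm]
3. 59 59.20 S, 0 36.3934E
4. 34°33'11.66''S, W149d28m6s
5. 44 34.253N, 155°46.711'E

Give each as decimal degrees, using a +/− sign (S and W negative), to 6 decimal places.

1. -63.683333, -27.505667
2. 54.943683, -152.213105
3. -59.986667, 0.606557
4. -34.553239, -149.468333
5. 44.570883, 155.778517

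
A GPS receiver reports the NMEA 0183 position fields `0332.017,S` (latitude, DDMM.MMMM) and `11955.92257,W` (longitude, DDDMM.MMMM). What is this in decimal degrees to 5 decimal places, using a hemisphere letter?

Latitude: degrees = first 2 digits = 3, minutes = 32.017; 3 + 32.017/60 = 3.533617
Longitude: degrees = first 3 digits = 119, minutes = 55.92257; 119 + 55.92257/60 = 119.932043

3.53362° S, 119.93204° W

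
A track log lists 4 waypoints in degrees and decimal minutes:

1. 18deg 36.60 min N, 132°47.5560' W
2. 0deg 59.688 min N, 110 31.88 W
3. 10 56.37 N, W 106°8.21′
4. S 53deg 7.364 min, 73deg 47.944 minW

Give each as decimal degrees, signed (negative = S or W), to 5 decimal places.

1. 18.61000, -132.79260
2. 0.99480, -110.53133
3. 10.93950, -106.13683
4. -53.12273, -73.79907

Point 1:
  Lat: 36.6′ = 0.610000°; total 18.610000
  N ⇒ keep positive
  Lon: 132 + 47.556/60 = 132.792600
  W → negative
Point 2:
  φ: 0 + 59.688/60 = 0.994800
  N → positive
  Lon: 31.88′ = 0.531333°; total 110.531333
  hemisphere W, so the sign is −
Point 3:
  φ: 56.37′ = 0.939500°; total 10.939500
  N → positive
  λ: 106 + 8.21/60 = 106.136833
  hemisphere W, so the sign is −
Point 4:
  Lat: 7.364′ = 0.122733°; total 53.122733
  S ⇒ negate
  Longitude: 73 + 47.944/60 = 73.799067
  W → negative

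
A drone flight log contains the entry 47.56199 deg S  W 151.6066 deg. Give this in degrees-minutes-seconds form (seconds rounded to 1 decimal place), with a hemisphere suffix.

Latitude: whole degrees 47; 33.71940′ → 33′ and 43.164″
Longitude: 0.606600° → 36.39600′; 0.39600 × 60 = 23.760″

47°33′43.2″ S, 151°36′23.8″ W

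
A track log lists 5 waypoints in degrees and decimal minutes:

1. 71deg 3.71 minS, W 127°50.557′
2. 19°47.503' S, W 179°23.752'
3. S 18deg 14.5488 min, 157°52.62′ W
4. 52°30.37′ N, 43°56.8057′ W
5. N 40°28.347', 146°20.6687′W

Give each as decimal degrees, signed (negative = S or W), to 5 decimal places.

Point 1:
  φ: 71 + 3.71/60 = 71.061833
  S → negative
  Longitude: 127 + 50.557/60 = 127.842617
  W → negative
Point 2:
  Latitude: 19 + 47.503/60 = 19.791717
  S → negative
  Lon: 23.752′ = 0.395867°; total 179.395867
  hemisphere W, so the sign is −
Point 3:
  φ: 14.5488′ = 0.242480°; total 18.242480
  hemisphere S, so the sign is −
  λ: 157 + 52.62/60 = 157.877000
  W ⇒ negate
Point 4:
  Latitude: 52 + 30.37/60 = 52.506167
  N ⇒ keep positive
  λ: 56.8057′ = 0.946762°; total 43.946762
  hemisphere W, so the sign is −
Point 5:
  φ: 28.347′ = 0.472450°; total 40.472450
  N ⇒ keep positive
  Lon: 20.6687′ = 0.344478°; total 146.344478
  hemisphere W, so the sign is −

1. -71.06183, -127.84262
2. -19.79172, -179.39587
3. -18.24248, -157.87700
4. 52.50617, -43.94676
5. 40.47245, -146.34448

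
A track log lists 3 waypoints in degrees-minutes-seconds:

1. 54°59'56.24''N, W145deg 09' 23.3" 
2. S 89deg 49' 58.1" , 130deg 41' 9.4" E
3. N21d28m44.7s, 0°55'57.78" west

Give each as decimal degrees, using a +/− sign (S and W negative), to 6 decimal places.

1. 54.998956, -145.156472
2. -89.832806, 130.685944
3. 21.479083, -0.932717

Point 1:
  Lat: 54° + 59/60 + 56.24/3600 = 54 + 0.983333 + 0.015622 = 54.9989556
  N → positive
  Lon: 9′ + 23.3″ = 9.38833′; 145 + 9.38833/60 = 145.1564722
  W ⇒ negate
Point 2:
  Latitude: 89 + 49/60 + 58.1/3600 = 89.8328056
  S → negative
  λ: 130 + 41/60 + 9.4/3600 = 130.6859444
  E ⇒ keep positive
Point 3:
  Latitude: 28′ + 44.7″ = 28.74500′; 21 + 28.74500/60 = 21.4790833
  N → positive
  Longitude: 0° + 55/60 + 57.78/3600 = 0 + 0.916667 + 0.016050 = 0.9327167
  W ⇒ negate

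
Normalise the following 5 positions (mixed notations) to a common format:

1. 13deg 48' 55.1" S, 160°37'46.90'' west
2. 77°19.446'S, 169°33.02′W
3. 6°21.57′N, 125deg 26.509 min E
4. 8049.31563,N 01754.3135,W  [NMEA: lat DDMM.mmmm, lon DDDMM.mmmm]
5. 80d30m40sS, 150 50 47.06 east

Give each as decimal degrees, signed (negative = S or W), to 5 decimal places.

1. -13.81531, -160.62969
2. -77.32410, -169.55033
3. 6.35950, 125.44182
4. 80.82193, -17.90523
5. -80.51111, 150.84641

Point 1:
  φ: 48′ + 55.1″ = 48.91833′; 13 + 48.91833/60 = 13.815306
  S → negative
  Longitude: 37′ + 46.9″ = 37.78167′; 160 + 37.78167/60 = 160.629694
  W ⇒ negate
Point 2:
  Latitude: 77 + 19.446/60 = 77.324100
  S → negative
  λ: 169 + 33.02/60 = 169.550333
  hemisphere W, so the sign is −
Point 3:
  Latitude: 21.57′ = 0.359500°; total 6.359500
  N ⇒ keep positive
  Lon: 125 + 26.509/60 = 125.441817
  E ⇒ keep positive
Point 4:
  Lat: degrees = first 2 digits = 80, minutes = 49.31563; 80 + 49.31563/60 = 80.821927
  N → positive
  Lon: degrees = first 3 digits = 17, minutes = 54.3135; 17 + 54.3135/60 = 17.905225
  W ⇒ negate
Point 5:
  φ: 80 + 30/60 + 40/3600 = 80.511111
  S ⇒ negate
  Longitude: 50′ + 47.06″ = 50.78433′; 150 + 50.78433/60 = 150.846406
  E ⇒ keep positive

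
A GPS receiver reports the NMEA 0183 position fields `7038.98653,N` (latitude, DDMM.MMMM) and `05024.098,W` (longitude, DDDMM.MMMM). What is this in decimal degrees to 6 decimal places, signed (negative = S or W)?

70.649776, -50.401633

φ: degrees = first 2 digits = 70, minutes = 38.98653; 70 + 38.98653/60 = 70.6497755
N → positive
Lon: split at 3 digits → 050° and 24.098′; 50 + 24.098/60 = 50.4016333
W ⇒ negate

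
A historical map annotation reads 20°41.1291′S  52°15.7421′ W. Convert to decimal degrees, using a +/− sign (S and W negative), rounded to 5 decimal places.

Lat: 41.1291′ = 0.685485°; total 20.685485
S ⇒ negate
Longitude: 52 + 15.7421/60 = 52.262368
hemisphere W, so the sign is −

-20.68549, -52.26237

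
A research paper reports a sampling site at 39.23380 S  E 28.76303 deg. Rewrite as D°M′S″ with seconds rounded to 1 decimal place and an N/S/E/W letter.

φ: 0.233800° → 14.02800′; 0.02800 × 60 = 1.680″
Longitude: 0.763030 × 60 = 45.78180′ → 45′, remainder × 60 = 46.908″

39°14′1.7″ S, 28°45′46.9″ E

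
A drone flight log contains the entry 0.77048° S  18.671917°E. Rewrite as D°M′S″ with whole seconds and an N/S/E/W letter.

Latitude: 0.770480° → 46.22880′; 0.22880 × 60 = 13.73″
λ: 0.671917 × 60 = 40.31502′ → 40′, remainder × 60 = 18.90″

0°46′14″ S, 18°40′19″ E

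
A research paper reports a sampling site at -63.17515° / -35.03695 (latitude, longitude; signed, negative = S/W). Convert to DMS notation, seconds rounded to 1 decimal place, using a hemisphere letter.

Latitude is negative → S; |value| = 63.175150
φ: 0.175150 × 60 = 10.50900′ → 10′, remainder × 60 = 30.540″
Longitude is negative → W; |value| = 35.036950
Lon: 0.036950° → 2.21700′; 0.21700 × 60 = 13.020″

63°10′30.5″ S, 35°02′13.0″ W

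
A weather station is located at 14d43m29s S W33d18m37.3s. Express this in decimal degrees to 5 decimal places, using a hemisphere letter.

φ: 43′ + 29″ = 43.48333′; 14 + 43.48333/60 = 14.724722
λ: 18′ + 37.3″ = 18.62167′; 33 + 18.62167/60 = 33.310361

14.72472° S, 33.31036° W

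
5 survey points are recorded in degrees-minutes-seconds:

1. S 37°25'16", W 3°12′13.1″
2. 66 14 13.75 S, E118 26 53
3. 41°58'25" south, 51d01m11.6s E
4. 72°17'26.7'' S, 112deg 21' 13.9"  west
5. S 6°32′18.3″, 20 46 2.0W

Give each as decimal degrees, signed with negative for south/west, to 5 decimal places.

1. -37.42111, -3.20364
2. -66.23715, 118.44806
3. -41.97361, 51.01989
4. -72.29075, -112.35386
5. -6.53842, -20.76722

Point 1:
  Latitude: 37 + 25/60 + 16/3600 = 37.421111
  S ⇒ negate
  Longitude: 3 + 12/60 + 13.1/3600 = 3.203639
  hemisphere W, so the sign is −
Point 2:
  φ: 66° + 14/60 + 13.75/3600 = 66 + 0.233333 + 0.003819 = 66.237153
  S ⇒ negate
  Lon: 118° + 26/60 + 53/3600 = 118 + 0.433333 + 0.014722 = 118.448056
  E → positive
Point 3:
  Latitude: 41° + 58/60 + 25/3600 = 41 + 0.966667 + 0.006944 = 41.973611
  S → negative
  λ: 1′ + 11.6″ = 1.19333′; 51 + 1.19333/60 = 51.019889
  E ⇒ keep positive
Point 4:
  Lat: 17′ + 26.7″ = 17.44500′; 72 + 17.44500/60 = 72.290750
  S ⇒ negate
  Longitude: 21′ + 13.9″ = 21.23167′; 112 + 21.23167/60 = 112.353861
  hemisphere W, so the sign is −
Point 5:
  Lat: 32′ + 18.3″ = 32.30500′; 6 + 32.30500/60 = 6.538417
  hemisphere S, so the sign is −
  Lon: 20 + 46/60 + 2/3600 = 20.767222
  hemisphere W, so the sign is −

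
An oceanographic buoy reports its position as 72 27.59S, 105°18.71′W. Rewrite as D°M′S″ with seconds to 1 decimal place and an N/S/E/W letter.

Lat: fractional minutes 0.59000 × 60 = 35.400″
Lon: 18.71000′ → 18′ and 0.71000 × 60 = 42.600″

72°27′35.4″ S, 105°18′42.6″ W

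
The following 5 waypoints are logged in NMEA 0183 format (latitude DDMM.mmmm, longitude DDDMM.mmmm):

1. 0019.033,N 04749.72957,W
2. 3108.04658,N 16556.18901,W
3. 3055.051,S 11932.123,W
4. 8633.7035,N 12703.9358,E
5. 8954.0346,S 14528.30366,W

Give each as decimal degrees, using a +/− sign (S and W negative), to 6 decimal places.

1. 0.317217, -47.828826
2. 31.134110, -165.936484
3. -30.917517, -119.535383
4. 86.561725, 127.065597
5. -89.900577, -145.471728

Point 1:
  Latitude: degrees = first 2 digits = 0, minutes = 19.033; 0 + 19.033/60 = 0.3172167
  N ⇒ keep positive
  λ: degrees = first 3 digits = 47, minutes = 49.72957; 47 + 49.72957/60 = 47.8288262
  hemisphere W, so the sign is −
Point 2:
  Latitude: degrees = first 2 digits = 31, minutes = 8.04658; 31 + 8.04658/60 = 31.1341097
  N ⇒ keep positive
  Longitude: degrees = first 3 digits = 165, minutes = 56.18901; 165 + 56.18901/60 = 165.9364835
  W ⇒ negate
Point 3:
  Lat: split at 2 digits → 30° and 55.051′; 30 + 55.051/60 = 30.9175167
  hemisphere S, so the sign is −
  Longitude: split at 3 digits → 119° and 32.123′; 119 + 32.123/60 = 119.5353833
  hemisphere W, so the sign is −
Point 4:
  Lat: split at 2 digits → 86° and 33.7035′; 86 + 33.7035/60 = 86.5617250
  N ⇒ keep positive
  Lon: split at 3 digits → 127° and 3.9358′; 127 + 3.9358/60 = 127.0655967
  E ⇒ keep positive
Point 5:
  Latitude: split at 2 digits → 89° and 54.0346′; 89 + 54.0346/60 = 89.9005767
  hemisphere S, so the sign is −
  λ: degrees = first 3 digits = 145, minutes = 28.30366; 145 + 28.30366/60 = 145.4717277
  W ⇒ negate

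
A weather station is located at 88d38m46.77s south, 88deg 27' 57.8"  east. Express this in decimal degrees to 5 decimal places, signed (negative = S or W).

-88.64633, 88.46606

φ: 38′ + 46.77″ = 38.77950′; 88 + 38.77950/60 = 88.646325
hemisphere S, so the sign is −
λ: 88° + 27/60 + 57.8/3600 = 88 + 0.450000 + 0.016056 = 88.466056
E → positive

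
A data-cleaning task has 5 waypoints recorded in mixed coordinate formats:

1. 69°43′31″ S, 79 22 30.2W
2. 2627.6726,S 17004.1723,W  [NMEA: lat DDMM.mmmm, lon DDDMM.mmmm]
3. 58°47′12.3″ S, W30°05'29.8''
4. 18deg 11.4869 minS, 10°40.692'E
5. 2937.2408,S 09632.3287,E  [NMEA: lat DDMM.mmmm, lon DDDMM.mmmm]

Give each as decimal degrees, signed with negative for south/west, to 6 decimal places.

1. -69.725278, -79.375056
2. -26.461210, -170.069538
3. -58.786750, -30.091611
4. -18.191448, 10.678200
5. -29.620680, 96.538812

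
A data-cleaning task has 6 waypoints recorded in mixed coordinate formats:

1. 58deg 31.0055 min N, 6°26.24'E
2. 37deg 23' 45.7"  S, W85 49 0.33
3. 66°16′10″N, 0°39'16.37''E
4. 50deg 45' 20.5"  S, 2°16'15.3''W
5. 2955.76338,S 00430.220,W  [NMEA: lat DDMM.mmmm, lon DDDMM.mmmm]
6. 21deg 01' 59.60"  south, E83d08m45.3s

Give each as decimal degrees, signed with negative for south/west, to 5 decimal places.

Point 1:
  Latitude: 58 + 31.0055/60 = 58.516758
  N → positive
  λ: 26.24′ = 0.437333°; total 6.437333
  E ⇒ keep positive
Point 2:
  Latitude: 37° + 23/60 + 45.7/3600 = 37 + 0.383333 + 0.012694 = 37.396028
  S → negative
  λ: 49′ + 0.33″ = 49.00550′; 85 + 49.00550/60 = 85.816758
  W ⇒ negate
Point 3:
  Lat: 66 + 16/60 + 10/3600 = 66.269444
  N ⇒ keep positive
  Lon: 39′ + 16.37″ = 39.27283′; 0 + 39.27283/60 = 0.654547
  E → positive
Point 4:
  Latitude: 45′ + 20.5″ = 45.34167′; 50 + 45.34167/60 = 50.755694
  hemisphere S, so the sign is −
  λ: 16′ + 15.3″ = 16.25500′; 2 + 16.25500/60 = 2.270917
  W → negative
Point 5:
  Latitude: split at 2 digits → 29° and 55.76338′; 29 + 55.76338/60 = 29.929390
  hemisphere S, so the sign is −
  Longitude: split at 3 digits → 004° and 30.22′; 4 + 30.22/60 = 4.503667
  W → negative
Point 6:
  Latitude: 21 + 1/60 + 59.6/3600 = 21.033222
  hemisphere S, so the sign is −
  Longitude: 83° + 8/60 + 45.3/3600 = 83 + 0.133333 + 0.012583 = 83.145917
  E → positive

1. 58.51676, 6.43733
2. -37.39603, -85.81676
3. 66.26944, 0.65455
4. -50.75569, -2.27092
5. -29.92939, -4.50367
6. -21.03322, 83.14592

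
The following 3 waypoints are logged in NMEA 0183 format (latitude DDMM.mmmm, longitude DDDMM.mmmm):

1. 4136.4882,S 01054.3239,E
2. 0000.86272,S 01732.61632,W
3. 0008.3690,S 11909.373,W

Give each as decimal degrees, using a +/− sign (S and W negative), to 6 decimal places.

Point 1:
  Latitude: split at 2 digits → 41° and 36.4882′; 41 + 36.4882/60 = 41.6081367
  hemisphere S, so the sign is −
  Lon: split at 3 digits → 010° and 54.3239′; 10 + 54.3239/60 = 10.9053983
  E ⇒ keep positive
Point 2:
  φ: split at 2 digits → 00° and 0.86272′; 0 + 0.86272/60 = 0.0143787
  S ⇒ negate
  λ: split at 3 digits → 017° and 32.61632′; 17 + 32.61632/60 = 17.5436053
  hemisphere W, so the sign is −
Point 3:
  Latitude: split at 2 digits → 00° and 8.369′; 0 + 8.369/60 = 0.1394833
  S ⇒ negate
  Lon: split at 3 digits → 119° and 9.373′; 119 + 9.373/60 = 119.1562167
  W → negative

1. -41.608137, 10.905398
2. -0.014379, -17.543605
3. -0.139483, -119.156217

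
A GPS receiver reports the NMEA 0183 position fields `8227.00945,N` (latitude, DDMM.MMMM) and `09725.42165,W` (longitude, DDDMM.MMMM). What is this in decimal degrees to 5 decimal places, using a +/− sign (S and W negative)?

Lat: degrees = first 2 digits = 82, minutes = 27.00945; 82 + 27.00945/60 = 82.450158
N ⇒ keep positive
Longitude: degrees = first 3 digits = 97, minutes = 25.42165; 97 + 25.42165/60 = 97.423694
W ⇒ negate

82.45016, -97.42369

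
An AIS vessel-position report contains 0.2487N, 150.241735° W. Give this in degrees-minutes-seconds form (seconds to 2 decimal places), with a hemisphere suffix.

0°14′55.32″ N, 150°14′30.25″ W

Latitude: whole degrees 0; 14.92200′ → 14′ and 55.3200″
Longitude: 0.241735 × 60 = 14.50410′ → 14′, remainder × 60 = 30.2460″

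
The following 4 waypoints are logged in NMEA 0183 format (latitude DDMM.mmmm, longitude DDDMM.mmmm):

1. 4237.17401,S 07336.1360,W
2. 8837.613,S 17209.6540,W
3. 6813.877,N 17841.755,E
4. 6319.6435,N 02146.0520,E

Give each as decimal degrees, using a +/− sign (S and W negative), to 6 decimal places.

1. -42.619567, -73.602267
2. -88.626883, -172.160900
3. 68.231283, 178.695917
4. 63.327392, 21.767533

Point 1:
  Lat: degrees = first 2 digits = 42, minutes = 37.17401; 42 + 37.17401/60 = 42.6195668
  hemisphere S, so the sign is −
  Longitude: degrees = first 3 digits = 73, minutes = 36.136; 73 + 36.136/60 = 73.6022667
  hemisphere W, so the sign is −
Point 2:
  Latitude: degrees = first 2 digits = 88, minutes = 37.613; 88 + 37.613/60 = 88.6268833
  S ⇒ negate
  Lon: split at 3 digits → 172° and 9.654′; 172 + 9.654/60 = 172.1609000
  hemisphere W, so the sign is −
Point 3:
  φ: degrees = first 2 digits = 68, minutes = 13.877; 68 + 13.877/60 = 68.2312833
  N ⇒ keep positive
  Longitude: degrees = first 3 digits = 178, minutes = 41.755; 178 + 41.755/60 = 178.6959167
  E → positive
Point 4:
  Latitude: degrees = first 2 digits = 63, minutes = 19.6435; 63 + 19.6435/60 = 63.3273917
  N ⇒ keep positive
  λ: split at 3 digits → 021° and 46.052′; 21 + 46.052/60 = 21.7675333
  E ⇒ keep positive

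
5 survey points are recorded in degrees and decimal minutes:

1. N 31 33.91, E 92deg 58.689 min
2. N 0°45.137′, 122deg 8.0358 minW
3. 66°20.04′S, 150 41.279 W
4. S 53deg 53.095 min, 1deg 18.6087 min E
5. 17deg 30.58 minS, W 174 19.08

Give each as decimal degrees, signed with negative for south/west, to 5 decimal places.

Point 1:
  Latitude: 33.91′ = 0.565167°; total 31.565167
  N → positive
  Lon: 58.689′ = 0.978150°; total 92.978150
  E ⇒ keep positive
Point 2:
  Lat: 0 + 45.137/60 = 0.752283
  N ⇒ keep positive
  Lon: 8.0358′ = 0.133930°; total 122.133930
  hemisphere W, so the sign is −
Point 3:
  Lat: 66 + 20.04/60 = 66.334000
  S → negative
  Longitude: 150 + 41.279/60 = 150.687983
  W → negative
Point 4:
  Lat: 53 + 53.095/60 = 53.884917
  S → negative
  λ: 18.6087′ = 0.310145°; total 1.310145
  E → positive
Point 5:
  Latitude: 17 + 30.58/60 = 17.509667
  S → negative
  Lon: 174 + 19.08/60 = 174.318000
  W → negative

1. 31.56517, 92.97815
2. 0.75228, -122.13393
3. -66.33400, -150.68798
4. -53.88492, 1.31015
5. -17.50967, -174.31800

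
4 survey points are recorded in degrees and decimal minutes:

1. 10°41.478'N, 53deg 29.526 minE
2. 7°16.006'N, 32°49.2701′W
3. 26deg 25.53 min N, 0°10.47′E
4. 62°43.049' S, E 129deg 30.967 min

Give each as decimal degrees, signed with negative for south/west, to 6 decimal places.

1. 10.691300, 53.492100
2. 7.266767, -32.821168
3. 26.425500, 0.174500
4. -62.717483, 129.516117

Point 1:
  Latitude: 41.478′ = 0.691300°; total 10.6913000
  N → positive
  λ: 53 + 29.526/60 = 53.4921000
  E → positive
Point 2:
  Lat: 7 + 16.006/60 = 7.2667667
  N ⇒ keep positive
  Longitude: 32 + 49.2701/60 = 32.8211683
  W ⇒ negate
Point 3:
  Lat: 26 + 25.53/60 = 26.4255000
  N ⇒ keep positive
  Lon: 10.47′ = 0.174500°; total 0.1745000
  E → positive
Point 4:
  φ: 62 + 43.049/60 = 62.7174833
  S → negative
  Lon: 129 + 30.967/60 = 129.5161167
  E → positive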